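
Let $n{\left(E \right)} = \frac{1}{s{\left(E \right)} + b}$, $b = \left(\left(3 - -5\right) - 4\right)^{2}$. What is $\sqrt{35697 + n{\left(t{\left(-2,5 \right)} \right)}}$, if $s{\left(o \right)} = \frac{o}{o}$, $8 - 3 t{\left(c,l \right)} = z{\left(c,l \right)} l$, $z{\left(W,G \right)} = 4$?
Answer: $\frac{5 \sqrt{412658}}{17} \approx 188.94$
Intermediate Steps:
$t{\left(c,l \right)} = \frac{8}{3} - \frac{4 l}{3}$
$b = 16$ ($b = \left(\left(3 + 5\right) - 4\right)^{2} = \left(8 - 4\right)^{2} = 4^{2} = 16$)
$s{\left(o \right)} = 1$
$n{\left(E \right)} = \frac{1}{17}$ ($n{\left(E \right)} = \frac{1}{1 + 16} = \frac{1}{17}$)
$\sqrt{35697 + n{\left(t{\left(-2,5 \right)} \right)}} = \sqrt{35697 + \frac{1}{17}} = \sqrt{\frac{606850}{17}} = \frac{5 \sqrt{412658}}{17}$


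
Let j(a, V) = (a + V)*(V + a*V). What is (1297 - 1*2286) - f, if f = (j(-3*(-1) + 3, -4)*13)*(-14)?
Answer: -11181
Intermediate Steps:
j(a, V) = (V + a)*(V + V*a)
f = 10192 (f = (-4*(-4 + (-3*(-1) + 3) + (-3*(-1) + 3)² - 4*(-3*(-1) + 3))*13)*(-14) = (-4*(-4 + (3 + 3) + (3 + 3)² - 4*(3 + 3))*13)*(-14) = (-4*(-4 + 6 + 6² - 4*6)*13)*(-14) = (-4*(-4 + 6 + 36 - 24)*13)*(-14) = (-4*14*13)*(-14) = -56*13*(-14) = -728*(-14) = 10192)
(1297 - 1*2286) - f = (1297 - 1*2286) - 1*10192 = (1297 - 2286) - 10192 = -989 - 10192 = -11181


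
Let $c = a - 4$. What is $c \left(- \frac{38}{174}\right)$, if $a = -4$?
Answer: $\frac{152}{87} \approx 1.7471$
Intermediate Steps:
$c = -8$ ($c = -4 - 4 = -8$)
$c \left(- \frac{38}{174}\right) = - 8 \left(- \frac{38}{174}\right) = - 8 \left(\left(-38\right) \frac{1}{174}\right) = \left(-8\right) \left(- \frac{19}{87}\right) = \frac{152}{87}$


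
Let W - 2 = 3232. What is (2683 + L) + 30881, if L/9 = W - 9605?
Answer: -23775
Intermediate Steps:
W = 3234 (W = 2 + 3232 = 3234)
L = -57339 (L = 9*(3234 - 9605) = 9*(-6371) = -57339)
(2683 + L) + 30881 = (2683 - 57339) + 30881 = -54656 + 30881 = -23775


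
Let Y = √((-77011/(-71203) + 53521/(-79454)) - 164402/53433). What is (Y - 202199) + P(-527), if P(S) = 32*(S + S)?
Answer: -235927 + I*√223944265425322936938422514/9160299570762 ≈ -2.3593e+5 + 1.6337*I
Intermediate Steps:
P(S) = 64*S (P(S) = 32*(2*S) = 64*S)
Y = I*√223944265425322936938422514/9160299570762 (Y = √((-77011*(-1/71203) + 53521*(-1/79454)) - 164402*1/53433) = √((7001/6473 - 53521/79454) - 164402/53433) = √(209816021/514305742 - 164402/53433) = √(-73341793146191/27480898712286) = I*√223944265425322936938422514/9160299570762 ≈ 1.6337*I)
(Y - 202199) + P(-527) = (I*√223944265425322936938422514/9160299570762 - 202199) + 64*(-527) = (-202199 + I*√223944265425322936938422514/9160299570762) - 33728 = -235927 + I*√223944265425322936938422514/9160299570762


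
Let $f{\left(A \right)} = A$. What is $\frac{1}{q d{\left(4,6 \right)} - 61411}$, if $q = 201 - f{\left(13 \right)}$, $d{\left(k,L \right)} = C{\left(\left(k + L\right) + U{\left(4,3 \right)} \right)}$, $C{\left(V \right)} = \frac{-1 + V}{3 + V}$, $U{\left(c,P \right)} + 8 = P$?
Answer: $- \frac{1}{61317} \approx -1.6309 \cdot 10^{-5}$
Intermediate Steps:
$U{\left(c,P \right)} = -8 + P$
$C{\left(V \right)} = \frac{-1 + V}{3 + V}$
$d{\left(k,L \right)} = \frac{-6 + L + k}{-2 + L + k}$ ($d{\left(k,L \right)} = \frac{-1 + \left(\left(k + L\right) + \left(-8 + 3\right)\right)}{3 + \left(\left(k + L\right) + \left(-8 + 3\right)\right)} = \frac{-1 - \left(5 - L - k\right)}{3 - \left(5 - L - k\right)} = \frac{-1 + \left(-5 + L + k\right)}{3 + \left(-5 + L + k\right)} = \frac{-6 + L + k}{-2 + L + k}$)
$q = 188$ ($q = 201 - 13 = 188$)
$\frac{1}{q d{\left(4,6 \right)} - 61411} = \frac{1}{188 \frac{-6 + 6 + 4}{-2 + 6 + 4} - 61411} = \frac{1}{188 \cdot \frac{1}{8} \cdot 4 - 61411} = \frac{1}{188 \cdot \frac{1}{2} - 61411} = \frac{1}{94 - 61411} = \frac{1}{-61317} = - \frac{1}{61317}$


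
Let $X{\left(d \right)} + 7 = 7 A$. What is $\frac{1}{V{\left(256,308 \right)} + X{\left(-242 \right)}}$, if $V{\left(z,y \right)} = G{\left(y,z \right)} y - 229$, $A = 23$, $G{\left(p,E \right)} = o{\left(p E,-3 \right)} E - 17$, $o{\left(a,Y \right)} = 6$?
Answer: $\frac{1}{467777} \approx 2.1378 \cdot 10^{-6}$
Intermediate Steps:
$G{\left(p,E \right)} = -17 + 6 E$ ($G{\left(p,E \right)} = 6 E - 17 = -17 + 6 E$)
$V{\left(z,y \right)} = -229 + y \left(-17 + 6 z\right)$ ($V{\left(z,y \right)} = \left(-17 + 6 z\right) y - 229 = y \left(-17 + 6 z\right) - 229 = -229 + y \left(-17 + 6 z\right)$)
$X{\left(d \right)} = 154$ ($X{\left(d \right)} = -7 + 7 \cdot 23 = -7 + 161 = 154$)
$\frac{1}{V{\left(256,308 \right)} + X{\left(-242 \right)}} = \frac{1}{\left(-229 + 308 \left(-17 + 6 \cdot 256\right)\right) + 154} = \frac{1}{\left(-229 + 308 \left(-17 + 1536\right)\right) + 154} = \frac{1}{\left(-229 + 308 \cdot 1519\right) + 154} = \frac{1}{\left(-229 + 467852\right) + 154} = \frac{1}{467623 + 154} = \frac{1}{467777}$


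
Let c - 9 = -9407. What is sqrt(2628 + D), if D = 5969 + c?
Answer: 3*I*sqrt(89) ≈ 28.302*I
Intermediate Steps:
c = -9398 (c = 9 - 9407 = -9398)
D = -3429 (D = 5969 - 9398 = -3429)
sqrt(2628 + D) = sqrt(2628 - 3429) = sqrt(-801) = 3*I*sqrt(89)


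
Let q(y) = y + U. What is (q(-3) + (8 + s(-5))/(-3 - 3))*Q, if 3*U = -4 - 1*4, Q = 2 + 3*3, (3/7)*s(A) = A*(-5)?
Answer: -3311/18 ≈ -183.94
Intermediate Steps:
s(A) = -35*A/3 (s(A) = 7*(A*(-5))/3 = 7*(-5*A)/3 = -35*A/3)
Q = 11 (Q = 2 + 9 = 11)
U = -8/3 (U = (-4 - 1*4)/3 = (-4 - 4)/3 = (⅓)*(-8) = -8/3 ≈ -2.6667)
q(y) = -8/3 + y (q(y) = y - 8/3 = -8/3 + y)
(q(-3) + (8 + s(-5))/(-3 - 3))*Q = ((-8/3 - 3) + (8 - 35/3*(-5))/(-3 - 3))*11 = (-17/3 + (8 + 175/3)/(-6))*11 = (-17/3 + (199/3)*(-⅙))*11 = (-17/3 - 199/18)*11 = -301/18*11 = -3311/18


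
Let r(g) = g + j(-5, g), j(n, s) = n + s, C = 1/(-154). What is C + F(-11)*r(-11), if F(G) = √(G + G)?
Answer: -1/154 - 27*I*√22 ≈ -0.0064935 - 126.64*I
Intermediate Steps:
C = -1/154 ≈ -0.0064935
F(G) = √2*√G (F(G) = √(2*G) = √2*√G)
r(g) = -5 + 2*g (r(g) = g + (-5 + g) = -5 + 2*g)
C + F(-11)*r(-11) = -1/154 + (√2*√(-11))*(-5 + 2*(-11)) = -1/154 + (√2*(I*√11))*(-5 - 22) = -1/154 + (I*√22)*(-27) = -1/154 - 27*I*√22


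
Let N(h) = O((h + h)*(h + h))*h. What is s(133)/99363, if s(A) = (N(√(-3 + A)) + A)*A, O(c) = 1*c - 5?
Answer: 17689/99363 + 68495*√130/99363 ≈ 8.0377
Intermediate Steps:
O(c) = -5 + c (O(c) = c - 5 = -5 + c)
N(h) = h*(-5 + 4*h²) (N(h) = (-5 + (h + h)*(h + h))*h = (-5 + (2*h)*(2*h))*h = (-5 + 4*h²)*h = h*(-5 + 4*h²))
s(A) = A*(A + √(-3 + A)*(-17 + 4*A)) (s(A) = (√(-3 + A)*(-5 + 4*(√(-3 + A))²) + A)*A = (√(-3 + A)*(-5 + 4*(-3 + A)) + A)*A = (√(-3 + A)*(-5 + (-12 + 4*A)) + A)*A = (√(-3 + A)*(-17 + 4*A) + A)*A = (A + √(-3 + A)*(-17 + 4*A))*A = A*(A + √(-3 + A)*(-17 + 4*A)))
s(133)/99363 = (133*(133 + √(-3 + 133)*(-17 + 4*133)))/99363 = (133*(133 + √130*(-17 + 532)))*(1/99363) = (133*(133 + √130*515))*(1/99363) = (133*(133 + 515*√130))*(1/99363) = (17689 + 68495*√130)*(1/99363) = 17689/99363 + 68495*√130/99363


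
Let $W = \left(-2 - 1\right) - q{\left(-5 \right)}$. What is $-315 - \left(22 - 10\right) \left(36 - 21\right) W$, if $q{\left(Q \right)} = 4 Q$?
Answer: $-3375$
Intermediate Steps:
$W = 17$ ($W = \left(-2 - 1\right) - 4 \left(-5\right) = -3 - -20 = -3 + 20 = 17$)
$-315 - \left(22 - 10\right) \left(36 - 21\right) W = -315 - \left(22 - 10\right) \left(36 - 21\right) 17 = -315 - 12 \cdot 15 \cdot 17 = -315 - 180 \cdot 17 = -315 - 3060 = -3375$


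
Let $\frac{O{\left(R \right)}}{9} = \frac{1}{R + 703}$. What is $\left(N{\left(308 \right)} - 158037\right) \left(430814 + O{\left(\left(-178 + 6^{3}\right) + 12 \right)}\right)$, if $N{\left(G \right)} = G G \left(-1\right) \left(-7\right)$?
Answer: $\frac{54717153879487}{251} \approx 2.18 \cdot 10^{11}$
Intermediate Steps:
$O{\left(R \right)} = \frac{9}{703 + R}$ ($O{\left(R \right)} = \frac{9}{R + 703} = \frac{9}{703 + R}$)
$N{\left(G \right)} = 7 G^{2}$ ($N{\left(G \right)} = G \left(- G\right) \left(-7\right) = - G^{2} \left(-7\right) = 7 G^{2}$)
$\left(N{\left(308 \right)} - 158037\right) \left(430814 + O{\left(\left(-178 + 6^{3}\right) + 12 \right)}\right) = \left(7 \cdot 308^{2} - 158037\right) \left(430814 + \frac{9}{703 + \left(\left(-178 + 6^{3}\right) + 12\right)}\right) = \left(7 \cdot 94864 - 158037\right) \left(430814 + \frac{9}{703 + \left(\left(-178 + 216\right) + 12\right)}\right) = \left(664048 - 158037\right) \left(430814 + \frac{9}{703 + \left(38 + 12\right)}\right) = 506011 \left(430814 + \frac{9}{703 + 50}\right) = 506011 \left(430814 + \frac{9}{753}\right) = 506011 \left(430814 + 9 \cdot \frac{1}{753}\right) = 506011 \left(430814 + \frac{3}{251}\right) = 506011 \cdot \frac{108134317}{251} = \frac{54717153879487}{251}$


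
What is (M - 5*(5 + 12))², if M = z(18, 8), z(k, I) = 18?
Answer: 4489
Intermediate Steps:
M = 18
(M - 5*(5 + 12))² = (18 - 5*(5 + 12))² = (18 - 5*17)² = (18 - 85)² = (-67)² = 4489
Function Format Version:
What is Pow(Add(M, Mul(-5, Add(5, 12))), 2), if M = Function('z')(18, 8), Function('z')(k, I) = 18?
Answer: 4489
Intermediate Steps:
M = 18
Pow(Add(M, Mul(-5, Add(5, 12))), 2) = Pow(Add(18, Mul(-5, Add(5, 12))), 2) = Pow(Add(18, Mul(-5, 17)), 2) = Pow(Add(18, -85), 2) = Pow(-67, 2) = 4489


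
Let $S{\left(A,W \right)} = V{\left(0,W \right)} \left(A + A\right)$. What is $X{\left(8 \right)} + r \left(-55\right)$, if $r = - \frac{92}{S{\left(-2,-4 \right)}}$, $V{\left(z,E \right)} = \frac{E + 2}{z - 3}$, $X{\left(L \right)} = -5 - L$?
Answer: $- \frac{3821}{2} \approx -1910.5$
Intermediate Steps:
$V{\left(z,E \right)} = \frac{2 + E}{-3 + z}$
$S{\left(A,W \right)} = 2 A \left(- \frac{2}{3} - \frac{W}{3}\right)$ ($S{\left(A,W \right)} = \frac{2 + W}{-3 + 0} \left(A + A\right) = \frac{2 + W}{-3} \cdot 2 A = - \frac{2 + W}{3} \cdot 2 A = \left(- \frac{2}{3} - \frac{W}{3}\right) 2 A = 2 A \left(- \frac{2}{3} - \frac{W}{3}\right)$)
$r = \frac{69}{2}$ ($r = - \frac{92}{\frac{2}{3} \left(-2\right) \left(-2 - -4\right)} = - \frac{92}{\frac{2}{3} \left(-2\right) \left(-2 + 4\right)} = - \frac{92}{\frac{2}{3} \left(-2\right) 2} = - \frac{92}{- \frac{8}{3}} = \left(-92\right) \left(- \frac{3}{8}\right) = \frac{69}{2} \approx 34.5$)
$X{\left(8 \right)} + r \left(-55\right) = \left(-5 - 8\right) + \frac{69}{2} \left(-55\right) = \left(-5 - 8\right) - \frac{3795}{2} = -13 - \frac{3795}{2} = - \frac{3821}{2}$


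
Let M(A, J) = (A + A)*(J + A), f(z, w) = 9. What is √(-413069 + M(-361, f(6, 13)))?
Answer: 5*I*√6357 ≈ 398.65*I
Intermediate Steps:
M(A, J) = 2*A*(A + J) (M(A, J) = (2*A)*(A + J) = 2*A*(A + J))
√(-413069 + M(-361, f(6, 13))) = √(-413069 + 2*(-361)*(-361 + 9)) = √(-413069 + 2*(-361)*(-352)) = √(-413069 + 254144) = √(-158925) = 5*I*√6357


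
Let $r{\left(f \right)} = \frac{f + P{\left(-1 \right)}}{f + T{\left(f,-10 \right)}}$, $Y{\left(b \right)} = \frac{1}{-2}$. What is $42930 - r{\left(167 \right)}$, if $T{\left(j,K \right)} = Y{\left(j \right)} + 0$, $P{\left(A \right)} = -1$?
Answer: $\frac{14295358}{333} \approx 42929.0$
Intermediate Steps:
$Y{\left(b \right)} = - \frac{1}{2}$
$T{\left(j,K \right)} = - \frac{1}{2}$ ($T{\left(j,K \right)} = - \frac{1}{2} + 0 = - \frac{1}{2}$)
$r{\left(f \right)} = \frac{-1 + f}{- \frac{1}{2} + f}$ ($r{\left(f \right)} = \frac{f - 1}{f - \frac{1}{2}} = \frac{-1 + f}{- \frac{1}{2} + f}$)
$42930 - r{\left(167 \right)} = 42930 - \frac{2 \left(-1 + 167\right)}{-1 + 2 \cdot 167} = 42930 - 2 \frac{1}{-1 + 334} \cdot 166 = 42930 - 2 \cdot \frac{1}{333} \cdot 166 = 42930 - \frac{332}{333} = \frac{14295358}{333}$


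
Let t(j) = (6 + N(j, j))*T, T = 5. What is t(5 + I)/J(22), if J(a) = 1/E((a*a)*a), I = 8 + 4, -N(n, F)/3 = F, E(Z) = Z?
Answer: -2395800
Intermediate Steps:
N(n, F) = -3*F
I = 12
t(j) = 30 - 15*j (t(j) = (6 - 3*j)*5 = 30 - 15*j)
J(a) = a⁻³ (J(a) = 1/((a*a)*a) = 1/(a²*a) = 1/(a³) = a⁻³)
t(5 + I)/J(22) = (30 - 15*(5 + 12))/(22⁻³) = (30 - 15*17)/(1/10648) = (30 - 255)*10648 = -225*10648 = -2395800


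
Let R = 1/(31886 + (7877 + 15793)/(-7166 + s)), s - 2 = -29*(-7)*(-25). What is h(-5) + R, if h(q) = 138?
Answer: 53851625831/390229084 ≈ 138.00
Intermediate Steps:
s = -5073 (s = 2 - 29*(-7)*(-25) = 2 + 203*(-25) = 2 - 5075 = -5073)
R = 12239/390229084 (R = 1/(31886 + (7877 + 15793)/(-7166 - 5073)) = 1/(31886 + 23670/(-12239)) = 1/(31886 + 23670*(-1/12239)) = 1/(31886 - 23670/12239) = 1/(390229084/12239) = 12239/390229084 ≈ 3.1364e-5)
h(-5) + R = 138 + 12239/390229084 = 53851625831/390229084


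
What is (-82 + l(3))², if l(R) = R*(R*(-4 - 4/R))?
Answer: 16900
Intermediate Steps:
l(R) = R²*(-4 - 4/R)
(-82 + l(3))² = (-82 - 4*3*(1 + 3))² = (-82 - 4*3*4)² = (-82 - 48)² = (-130)² = 16900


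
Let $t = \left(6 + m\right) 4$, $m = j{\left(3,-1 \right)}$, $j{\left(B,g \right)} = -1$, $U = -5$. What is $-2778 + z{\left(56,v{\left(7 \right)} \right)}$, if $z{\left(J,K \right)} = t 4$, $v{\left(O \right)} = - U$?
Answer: $-2698$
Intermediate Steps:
$m = -1$
$v{\left(O \right)} = 5$ ($v{\left(O \right)} = \left(-1\right) \left(-5\right) = 5$)
$t = 20$ ($t = \left(6 - 1\right) 4 = 5 \cdot 4 = 20$)
$z{\left(J,K \right)} = 80$ ($z{\left(J,K \right)} = 20 \cdot 4 = 80$)
$-2778 + z{\left(56,v{\left(7 \right)} \right)} = -2778 + 80 = -2698$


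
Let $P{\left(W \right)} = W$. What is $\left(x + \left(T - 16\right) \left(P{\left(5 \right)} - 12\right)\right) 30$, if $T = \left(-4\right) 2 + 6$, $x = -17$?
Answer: $3270$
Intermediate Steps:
$T = -2$ ($T = -8 + 6 = -2$)
$\left(x + \left(T - 16\right) \left(P{\left(5 \right)} - 12\right)\right) 30 = \left(-17 + \left(-2 - 16\right) \left(5 - 12\right)\right) 30 = \left(-17 - -126\right) 30 = \left(-17 + 126\right) 30 = 109 \cdot 30 = 3270$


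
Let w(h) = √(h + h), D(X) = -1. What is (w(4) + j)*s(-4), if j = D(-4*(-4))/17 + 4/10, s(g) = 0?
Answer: 0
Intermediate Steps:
j = 29/85 (j = -1/17 + 4/10 = -1*1/17 + 4*(⅒) = -1/17 + ⅖ = 29/85 ≈ 0.34118)
w(h) = √2*√h (w(h) = √(2*h) = √2*√h)
(w(4) + j)*s(-4) = (√2*√4 + 29/85)*0 = (√2*2 + 29/85)*0 = (2*√2 + 29/85)*0 = (29/85 + 2*√2)*0 = 0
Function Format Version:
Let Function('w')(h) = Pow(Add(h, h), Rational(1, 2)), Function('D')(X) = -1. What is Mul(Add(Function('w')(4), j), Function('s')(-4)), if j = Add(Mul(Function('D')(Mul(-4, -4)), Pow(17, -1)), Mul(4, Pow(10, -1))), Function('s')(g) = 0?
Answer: 0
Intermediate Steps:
j = Rational(29, 85) (j = Add(Mul(-1, Pow(17, -1)), Mul(4, Pow(10, -1))) = Add(Mul(-1, Rational(1, 17)), Mul(4, Rational(1, 10))) = Add(Rational(-1, 17), Rational(2, 5)) = Rational(29, 85) ≈ 0.34118)
Function('w')(h) = Mul(Pow(2, Rational(1, 2)), Pow(h, Rational(1, 2))) (Function('w')(h) = Pow(Mul(2, h), Rational(1, 2)) = Mul(Pow(2, Rational(1, 2)), Pow(h, Rational(1, 2))))
Mul(Add(Function('w')(4), j), Function('s')(-4)) = Mul(Add(Mul(Pow(2, Rational(1, 2)), Pow(4, Rational(1, 2))), Rational(29, 85)), 0) = Mul(Add(Mul(Pow(2, Rational(1, 2)), 2), Rational(29, 85)), 0) = Mul(Add(Mul(2, Pow(2, Rational(1, 2))), Rational(29, 85)), 0) = Mul(Add(Rational(29, 85), Mul(2, Pow(2, Rational(1, 2)))), 0) = 0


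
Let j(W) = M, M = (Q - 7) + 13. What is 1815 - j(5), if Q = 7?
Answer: 1802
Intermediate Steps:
M = 13 (M = (7 - 7) + 13 = 0 + 13 = 13)
j(W) = 13
1815 - j(5) = 1815 - 1*13 = 1815 - 13 = 1802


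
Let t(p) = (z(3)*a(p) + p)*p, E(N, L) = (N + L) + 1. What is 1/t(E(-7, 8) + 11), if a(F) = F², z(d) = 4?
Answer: 1/8957 ≈ 0.00011164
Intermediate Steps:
E(N, L) = 1 + L + N (E(N, L) = (L + N) + 1 = 1 + L + N)
t(p) = p*(p + 4*p²) (t(p) = (4*p² + p)*p = (p + 4*p²)*p = p*(p + 4*p²))
1/t(E(-7, 8) + 11) = 1/(((1 + 8 - 7) + 11)²*(1 + 4*((1 + 8 - 7) + 11))) = 1/((2 + 11)²*(1 + 4*(2 + 11))) = 1/(13²*(1 + 4*13)) = 1/(169*(1 + 52)) = 1/(169*53) = 1/8957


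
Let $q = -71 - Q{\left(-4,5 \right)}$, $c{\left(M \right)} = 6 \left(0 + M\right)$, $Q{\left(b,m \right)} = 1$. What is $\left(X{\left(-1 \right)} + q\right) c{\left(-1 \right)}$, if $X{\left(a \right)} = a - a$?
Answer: $432$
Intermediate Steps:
$X{\left(a \right)} = 0$
$c{\left(M \right)} = 6 M$
$q = -72$ ($q = -71 - 1 = -72$)
$\left(X{\left(-1 \right)} + q\right) c{\left(-1 \right)} = \left(0 - 72\right) 6 \left(-1\right) = \left(-72\right) \left(-6\right) = 432$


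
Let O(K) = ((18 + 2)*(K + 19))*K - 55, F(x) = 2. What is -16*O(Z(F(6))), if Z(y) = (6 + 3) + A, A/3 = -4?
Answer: 16240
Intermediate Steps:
A = -12 (A = 3*(-4) = -12)
Z(y) = -3 (Z(y) = (6 + 3) - 12 = 9 - 12 = -3)
O(K) = -55 + K*(380 + 20*K) (O(K) = (20*(19 + K))*K - 55 = (380 + 20*K)*K - 55 = K*(380 + 20*K) - 55 = -55 + K*(380 + 20*K))
-16*O(Z(F(6))) = -16*(-55 + 20*(-3)**2 + 380*(-3)) = -16*(-55 + 20*9 - 1140) = -16*(-55 + 180 - 1140) = -16*(-1015) = 16240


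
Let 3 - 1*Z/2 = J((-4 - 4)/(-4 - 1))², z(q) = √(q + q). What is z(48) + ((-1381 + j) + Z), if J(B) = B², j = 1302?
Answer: -53817/625 + 4*√6 ≈ -76.309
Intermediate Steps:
z(q) = √2*√q (z(q) = √(2*q) = √2*√q)
Z = -4442/625 (Z = 6 - 2*(-4 - 4)⁴/(-4 - 1)⁴ = 6 - 2*((-8/(-5))²)² = 6 - 2*((-8*(-⅕))²)² = 6 - 2*((8/5)²)² = 6 - 2*(64/25)² = 6 - 2*4096/625 = 6 - 8192/625 = -4442/625 ≈ -7.1072)
z(48) + ((-1381 + j) + Z) = √2*√48 + ((-1381 + 1302) - 4442/625) = √2*(4*√3) + (-79 - 4442/625) = 4*√6 - 53817/625 = -53817/625 + 4*√6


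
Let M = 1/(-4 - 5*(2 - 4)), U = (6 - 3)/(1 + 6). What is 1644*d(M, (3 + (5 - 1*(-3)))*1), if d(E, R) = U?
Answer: 4932/7 ≈ 704.57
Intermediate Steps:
U = 3/7 ≈ 0.42857
M = 1/6 (M = 1/(-4 - 5*(-2)) = 1/(-4 + 10) = 1/6 ≈ 0.16667)
d(E, R) = 3/7
1644*d(M, (3 + (5 - 1*(-3)))*1) = 1644*(3/7) = 4932/7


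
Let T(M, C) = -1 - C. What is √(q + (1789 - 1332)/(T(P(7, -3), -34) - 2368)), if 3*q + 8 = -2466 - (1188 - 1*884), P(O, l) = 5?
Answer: I*√5049827445/2335 ≈ 30.433*I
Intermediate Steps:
q = -926 (q = -8/3 + (-2466 - (1188 - 1*884))/3 = -8/3 + (-2466 - (1188 - 884))/3 = -8/3 + (-2466 - 1*304)/3 = -8/3 + (-2466 - 304)/3 = -8/3 + (⅓)*(-2770) = -8/3 - 2770/3 = -926)
√(q + (1789 - 1332)/(T(P(7, -3), -34) - 2368)) = √(-926 + (1789 - 1332)/((-1 - 1*(-34)) - 2368)) = √(-926 + 457/((-1 + 34) - 2368)) = √(-926 + 457/(33 - 2368)) = √(-926 + 457/(-2335)) = √(-926 + 457*(-1/2335)) = √(-926 - 457/2335) = √(-2162667/2335) = I*√5049827445/2335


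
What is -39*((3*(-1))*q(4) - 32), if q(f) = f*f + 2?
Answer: 3354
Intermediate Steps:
q(f) = 2 + f² (q(f) = f² + 2 = 2 + f²)
-39*((3*(-1))*q(4) - 32) = -39*((3*(-1))*(2 + 4²) - 32) = -39*(-3*(2 + 16) - 32) = -39*(-3*18 - 32) = -39*(-54 - 32) = -39*(-86) = 3354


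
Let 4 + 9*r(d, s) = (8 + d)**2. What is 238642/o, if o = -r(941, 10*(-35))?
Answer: -715926/300199 ≈ -2.3848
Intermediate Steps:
r(d, s) = -4/9 + (8 + d)**2/9
o = -300199/3 (o = -(-4/9 + (8 + 941)**2/9) = -(-4/9 + (1/9)*949**2) = -(-4/9 + (1/9)*900601) = -(-4/9 + 900601/9) = -1*300199/3 = -300199/3 ≈ -1.0007e+5)
238642/o = 238642/(-300199/3) = 238642*(-3/300199) = -715926/300199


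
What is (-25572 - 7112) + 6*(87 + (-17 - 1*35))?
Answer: -32474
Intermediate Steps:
(-25572 - 7112) + 6*(87 + (-17 - 1*35)) = -32684 + 6*(87 + (-17 - 35)) = -32684 + 6*(87 - 52) = -32684 + 6*35 = -32684 + 210 = -32474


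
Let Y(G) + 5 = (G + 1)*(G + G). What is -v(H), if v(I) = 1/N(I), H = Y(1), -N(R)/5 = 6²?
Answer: 1/180 ≈ 0.0055556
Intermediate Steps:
N(R) = -180 (N(R) = -5*6² = -5*36 = -180)
Y(G) = -5 + 2*G*(1 + G) (Y(G) = -5 + (G + 1)*(G + G) = -5 + (1 + G)*(2*G) = -5 + 2*G*(1 + G))
H = -1 (H = -5 + 2*1 + 2*1² = -5 + 2 + 2*1 = -5 + 2 + 2 = -1)
v(I) = -1/180 (v(I) = 1/(-180) = -1/180)
-v(H) = -1*(-1/180) = 1/180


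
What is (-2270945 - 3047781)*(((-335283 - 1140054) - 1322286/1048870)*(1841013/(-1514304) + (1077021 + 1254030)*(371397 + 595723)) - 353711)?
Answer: 390241632632902143663128113591588601/22059833840 ≈ 1.7690e+25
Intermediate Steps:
(-2270945 - 3047781)*(((-335283 - 1140054) - 1322286/1048870)*(1841013/(-1514304) + (1077021 + 1254030)*(371397 + 595723)) - 353711) = -5318726*((-1475337 - 1322286*1/1048870)*(1841013*(-1/1514304) + 2331051*967120) - 353711) = -5318726*((-1475337 - 661143/524435)*(-204557/168256 + 2254406043120) - 353711) = -5318726*(-773719020738/524435*379317343190994163/168256 - 353711) = -5318726*(-146742521661337937948516976147/44119667680 - 353711) = -5318726*(-146742521661353543560291736627/44119667680) = 390241632632902143663128113591588601/22059833840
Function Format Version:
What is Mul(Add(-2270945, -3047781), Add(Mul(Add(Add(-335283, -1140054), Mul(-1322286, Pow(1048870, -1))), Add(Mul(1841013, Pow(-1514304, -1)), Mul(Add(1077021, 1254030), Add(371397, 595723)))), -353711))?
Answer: Rational(390241632632902143663128113591588601, 22059833840) ≈ 1.7690e+25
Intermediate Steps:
Mul(Add(-2270945, -3047781), Add(Mul(Add(Add(-335283, -1140054), Mul(-1322286, Pow(1048870, -1))), Add(Mul(1841013, Pow(-1514304, -1)), Mul(Add(1077021, 1254030), Add(371397, 595723)))), -353711)) = Mul(-5318726, Add(Mul(Add(-1475337, Mul(-1322286, Rational(1, 1048870))), Add(Mul(1841013, Rational(-1, 1514304)), Mul(2331051, 967120))), -353711)) = Mul(-5318726, Add(Mul(Add(-1475337, Rational(-661143, 524435)), Add(Rational(-204557, 168256), 2254406043120)), -353711)) = Mul(-5318726, Add(Mul(Rational(-773719020738, 524435), Rational(379317343190994163, 168256)), -353711)) = Mul(-5318726, Add(Rational(-146742521661337937948516976147, 44119667680), -353711)) = Mul(-5318726, Rational(-146742521661353543560291736627, 44119667680)) = Rational(390241632632902143663128113591588601, 22059833840)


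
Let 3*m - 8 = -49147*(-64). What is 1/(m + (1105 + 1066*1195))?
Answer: 1/2323447 ≈ 4.3040e-7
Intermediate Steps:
m = 1048472 (m = 8/3 + (-49147*(-64))/3 = 8/3 + (⅓)*3145408 = 8/3 + 3145408/3 = 1048472)
1/(m + (1105 + 1066*1195)) = 1/(1048472 + (1105 + 1066*1195)) = 1/(1048472 + (1105 + 1273870)) = 1/(1048472 + 1274975) = 1/2323447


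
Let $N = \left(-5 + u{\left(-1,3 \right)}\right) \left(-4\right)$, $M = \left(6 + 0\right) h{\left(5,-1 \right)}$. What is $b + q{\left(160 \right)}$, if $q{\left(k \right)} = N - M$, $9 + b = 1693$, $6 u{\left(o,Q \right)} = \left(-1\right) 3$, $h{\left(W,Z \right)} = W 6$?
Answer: $1526$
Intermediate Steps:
$h{\left(W,Z \right)} = 6 W$
$u{\left(o,Q \right)} = - \frac{1}{2}$ ($u{\left(o,Q \right)} = \frac{\left(-1\right) 3}{6} = \frac{1}{6} \left(-3\right) = - \frac{1}{2}$)
$M = 180$ ($M = \left(6 + 0\right) 6 \cdot 5 = 6 \cdot 30 = 180$)
$b = 1684$ ($b = -9 + 1693 = 1684$)
$N = 22$ ($N = \left(-5 - \frac{1}{2}\right) \left(-4\right) = \left(- \frac{11}{2}\right) \left(-4\right) = 22$)
$q{\left(k \right)} = -158$ ($q{\left(k \right)} = 22 - 180 = -158$)
$b + q{\left(160 \right)} = 1684 - 158 = 1526$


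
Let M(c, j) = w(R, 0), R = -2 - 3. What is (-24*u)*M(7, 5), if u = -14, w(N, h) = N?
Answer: -1680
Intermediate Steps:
R = -5
M(c, j) = -5
(-24*u)*M(7, 5) = -24*(-14)*(-5) = 336*(-5) = -1680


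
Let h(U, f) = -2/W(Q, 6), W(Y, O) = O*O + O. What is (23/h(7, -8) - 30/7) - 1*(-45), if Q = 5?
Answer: -3096/7 ≈ -442.29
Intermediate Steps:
W(Y, O) = O + O² (W(Y, O) = O² + O = O + O²)
h(U, f) = -1/21 (h(U, f) = -2*1/(6*(1 + 6)) = -2/(6*7) = -2/42 = -2*1/42 = -1/21)
(23/h(7, -8) - 30/7) - 1*(-45) = (23/(-1/21) - 30/7) - 1*(-45) = (23*(-21) - 30*⅐) + 45 = (-483 - 30/7) + 45 = -3411/7 + 45 = -3096/7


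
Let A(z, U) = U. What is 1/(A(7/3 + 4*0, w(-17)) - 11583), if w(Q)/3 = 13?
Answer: -1/11544 ≈ -8.6625e-5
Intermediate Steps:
w(Q) = 39 (w(Q) = 3*13 = 39)
1/(A(7/3 + 4*0, w(-17)) - 11583) = 1/(39 - 11583) = 1/(-11544) = -1/11544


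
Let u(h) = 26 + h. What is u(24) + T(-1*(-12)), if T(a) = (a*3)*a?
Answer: 482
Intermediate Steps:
T(a) = 3*a² (T(a) = (3*a)*a = 3*a²)
u(24) + T(-1*(-12)) = (26 + 24) + 3*(-1*(-12))² = 50 + 3*12² = 50 + 3*144 = 50 + 432 = 482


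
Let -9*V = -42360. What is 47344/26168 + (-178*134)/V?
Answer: -37624379/11546630 ≈ -3.2585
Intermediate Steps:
V = 14120/3 (V = -1/9*(-42360) = 14120/3 ≈ 4706.7)
47344/26168 + (-178*134)/V = 47344/26168 + (-178*134)/(14120/3) = 47344*(1/26168) - 23852*3/14120 = 5918/3271 - 17889/3530 = -37624379/11546630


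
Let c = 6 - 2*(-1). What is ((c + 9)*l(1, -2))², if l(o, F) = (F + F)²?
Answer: 73984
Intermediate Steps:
c = 8 (c = 6 + 2 = 8)
l(o, F) = 4*F² (l(o, F) = (2*F)² = 4*F²)
((c + 9)*l(1, -2))² = ((8 + 9)*(4*(-2)²))² = (17*(4*4))² = (17*16)² = 272² = 73984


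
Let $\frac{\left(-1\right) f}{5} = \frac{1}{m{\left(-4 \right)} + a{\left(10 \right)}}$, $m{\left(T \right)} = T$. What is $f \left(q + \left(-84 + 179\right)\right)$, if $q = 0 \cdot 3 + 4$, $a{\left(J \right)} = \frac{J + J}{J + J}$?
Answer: $165$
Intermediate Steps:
$a{\left(J \right)} = 1$ ($a{\left(J \right)} = \frac{2 J}{2 J} = 2 J \frac{1}{2 J} = 1$)
$q = 4$ ($q = 0 + 4 = 4$)
$f = \frac{5}{3}$ ($f = - \frac{5}{-4 + 1} = - \frac{5}{-3} = \left(-5\right) \left(- \frac{1}{3}\right) = \frac{5}{3} \approx 1.6667$)
$f \left(q + \left(-84 + 179\right)\right) = \frac{5 \left(4 + \left(-84 + 179\right)\right)}{3} = \frac{5 \left(4 + 95\right)}{3} = \frac{5}{3} \cdot 99 = 165$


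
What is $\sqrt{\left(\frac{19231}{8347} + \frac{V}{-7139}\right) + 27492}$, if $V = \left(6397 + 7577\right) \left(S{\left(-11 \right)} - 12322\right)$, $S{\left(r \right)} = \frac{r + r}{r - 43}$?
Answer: $\frac{\sqrt{13631703782514871699}}{16251609} \approx 227.18$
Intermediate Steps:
$S{\left(r \right)} = \frac{2 r}{-43 + r}$
$V = - \frac{1549637414}{9}$ ($V = \left(6397 + 7577\right) \left(2 \left(-11\right) \frac{1}{-43 - 11} - 12322\right) = 13974 \left(2 \left(-11\right) \frac{1}{-54} - 12322\right) = 13974 \left(2 \left(-11\right) \left(- \frac{1}{54}\right) - 12322\right) = 13974 \left(\frac{11}{27} - 12322\right) = 13974 \left(- \frac{332683}{27}\right) = - \frac{1549637414}{9} \approx -1.7218 \cdot 10^{8}$)
$\sqrt{\left(\frac{19231}{8347} + \frac{V}{-7139}\right) + 27492} = \sqrt{\left(\frac{19231}{8347} - \frac{1549637414}{9 \left(-7139\right)}\right) + 27492} = \sqrt{\left(19231 \cdot \frac{1}{8347} - - \frac{1549637414}{64251}\right) + 27492} = \sqrt{\left(\frac{19231}{8347} + \frac{1549637414}{64251}\right) + 27492} = \sqrt{\frac{12936059105639}{536303097} + 27492} = \sqrt{\frac{27680103848363}{536303097}} = \frac{\sqrt{13631703782514871699}}{16251609}$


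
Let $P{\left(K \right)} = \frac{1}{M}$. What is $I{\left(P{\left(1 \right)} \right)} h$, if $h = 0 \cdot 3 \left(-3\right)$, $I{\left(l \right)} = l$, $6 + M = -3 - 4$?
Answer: $0$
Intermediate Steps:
$M = -13$ ($M = -6 - 7 = -13$)
$P{\left(K \right)} = - \frac{1}{13}$ ($P{\left(K \right)} = \frac{1}{-13} = - \frac{1}{13}$)
$h = 0$ ($h = 0 \left(-3\right) = 0$)
$I{\left(P{\left(1 \right)} \right)} h = \left(- \frac{1}{13}\right) 0 = 0$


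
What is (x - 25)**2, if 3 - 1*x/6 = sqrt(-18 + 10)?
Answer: -239 + 168*I*sqrt(2) ≈ -239.0 + 237.59*I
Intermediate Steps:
x = 18 - 12*I*sqrt(2) (x = 18 - 6*sqrt(-18 + 10) = 18 - 12*I*sqrt(2) ≈ 18.0 - 16.971*I)
(x - 25)**2 = ((18 - 12*I*sqrt(2)) - 25)**2 = (-7 - 12*I*sqrt(2))**2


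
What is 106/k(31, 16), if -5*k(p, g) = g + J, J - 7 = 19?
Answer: -265/21 ≈ -12.619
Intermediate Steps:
J = 26 (J = 7 + 19 = 26)
k(p, g) = -26/5 - g/5 (k(p, g) = -(g + 26)/5 = -(26 + g)/5 = -26/5 - g/5)
106/k(31, 16) = 106/(-26/5 - ⅕*16) = 106/(-26/5 - 16/5) = 106/(-42/5) = 106*(-5/42) = -265/21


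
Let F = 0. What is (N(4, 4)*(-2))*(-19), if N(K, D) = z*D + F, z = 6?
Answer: 912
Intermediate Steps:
N(K, D) = 6*D (N(K, D) = 6*D + 0 = 6*D)
(N(4, 4)*(-2))*(-19) = ((6*4)*(-2))*(-19) = (24*(-2))*(-19) = -48*(-19) = 912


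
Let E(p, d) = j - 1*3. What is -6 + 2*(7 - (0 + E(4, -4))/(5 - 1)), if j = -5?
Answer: 12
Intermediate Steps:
E(p, d) = -8 (E(p, d) = -5 - 1*3 = -5 - 3 = -8)
-6 + 2*(7 - (0 + E(4, -4))/(5 - 1)) = -6 + 2*(7 - (0 - 8)/(5 - 1)) = -6 + 2*(7 - (-8)/4) = -6 + 2*(7 - 1*(-2)) = -6 + 2*(7 + 2) = -6 + 2*9 = -6 + 18 = 12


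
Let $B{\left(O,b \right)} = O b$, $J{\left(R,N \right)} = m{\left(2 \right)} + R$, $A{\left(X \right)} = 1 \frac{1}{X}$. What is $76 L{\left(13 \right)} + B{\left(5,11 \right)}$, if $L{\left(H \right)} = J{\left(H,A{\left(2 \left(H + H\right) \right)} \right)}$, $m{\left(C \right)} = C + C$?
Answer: $1347$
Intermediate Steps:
$m{\left(C \right)} = 2 C$
$A{\left(X \right)} = \frac{1}{X}$
$J{\left(R,N \right)} = 4 + R$ ($J{\left(R,N \right)} = 2 \cdot 2 + R = 4 + R$)
$L{\left(H \right)} = 4 + H$
$76 L{\left(13 \right)} + B{\left(5,11 \right)} = 76 \left(4 + 13\right) + 5 \cdot 11 = 76 \cdot 17 + 55 = 1292 + 55 = 1347$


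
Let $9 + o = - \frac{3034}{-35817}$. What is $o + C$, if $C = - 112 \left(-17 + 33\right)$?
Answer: $- \frac{64503383}{35817} \approx -1800.9$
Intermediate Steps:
$C = -1792$ ($C = \left(-112\right) 16 = -1792$)
$o = - \frac{319319}{35817}$ ($o = -9 - \frac{3034}{-35817} = -9 - - \frac{3034}{35817} = -9 + \frac{3034}{35817} = - \frac{319319}{35817} \approx -8.9153$)
$o + C = - \frac{319319}{35817} - 1792 = - \frac{64503383}{35817}$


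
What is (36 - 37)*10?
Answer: -10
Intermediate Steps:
(36 - 37)*10 = -1*10 = -10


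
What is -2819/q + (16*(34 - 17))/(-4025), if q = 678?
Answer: -11530891/2728950 ≈ -4.2254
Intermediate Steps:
-2819/q + (16*(34 - 17))/(-4025) = -2819/678 + (16*(34 - 17))/(-4025) = -2819*1/678 + (16*17)*(-1/4025) = -2819/678 + 272*(-1/4025) = -2819/678 - 272/4025 = -11530891/2728950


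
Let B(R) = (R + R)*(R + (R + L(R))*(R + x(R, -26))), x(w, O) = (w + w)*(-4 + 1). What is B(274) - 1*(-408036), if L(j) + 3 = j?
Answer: -408606012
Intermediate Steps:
x(w, O) = -6*w (x(w, O) = (2*w)*(-3) = -6*w)
L(j) = -3 + j
B(R) = 2*R*(R - 5*R*(-3 + 2*R)) (B(R) = (R + R)*(R + (R + (-3 + R))*(R - 6*R)) = (2*R)*(R + (-3 + 2*R)*(-5*R)) = (2*R)*(R - 5*R*(-3 + 2*R)) = 2*R*(R - 5*R*(-3 + 2*R)))
B(274) - 1*(-408036) = 274**2*(32 - 20*274) - 1*(-408036) = 75076*(32 - 5480) + 408036 = 75076*(-5448) + 408036 = -409014048 + 408036 = -408606012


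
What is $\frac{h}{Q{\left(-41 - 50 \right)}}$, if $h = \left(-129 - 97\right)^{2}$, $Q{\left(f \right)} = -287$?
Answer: $- \frac{51076}{287} \approx -177.97$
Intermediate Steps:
$h = 51076$ ($h = \left(-226\right)^{2} = 51076$)
$\frac{h}{Q{\left(-41 - 50 \right)}} = \frac{51076}{-287} = 51076 \left(- \frac{1}{287}\right) = - \frac{51076}{287}$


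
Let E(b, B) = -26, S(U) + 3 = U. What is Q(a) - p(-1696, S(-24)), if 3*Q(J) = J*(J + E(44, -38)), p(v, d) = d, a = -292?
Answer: 30979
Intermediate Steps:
S(U) = -3 + U
Q(J) = J*(-26 + J)/3 (Q(J) = (J*(J - 26))/3 = (J*(-26 + J))/3 = J*(-26 + J)/3)
Q(a) - p(-1696, S(-24)) = (1/3)*(-292)*(-26 - 292) - (-3 - 24) = (1/3)*(-292)*(-318) - 1*(-27) = 30952 + 27 = 30979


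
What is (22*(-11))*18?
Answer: -4356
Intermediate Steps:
(22*(-11))*18 = -242*18 = -4356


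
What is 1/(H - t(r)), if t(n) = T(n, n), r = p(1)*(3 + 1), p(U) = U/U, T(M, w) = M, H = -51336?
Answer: -1/51340 ≈ -1.9478e-5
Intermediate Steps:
p(U) = 1
r = 4 (r = 1*(3 + 1) = 1*4 = 4)
t(n) = n
1/(H - t(r)) = 1/(-51336 - 1*4) = 1/(-51336 - 4) = 1/(-51340) = -1/51340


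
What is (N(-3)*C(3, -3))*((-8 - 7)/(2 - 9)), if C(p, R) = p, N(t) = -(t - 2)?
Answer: 225/7 ≈ 32.143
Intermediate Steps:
N(t) = 2 - t (N(t) = -(-2 + t) = 2 - t)
(N(-3)*C(3, -3))*((-8 - 7)/(2 - 9)) = ((2 - 1*(-3))*3)*((-8 - 7)/(2 - 9)) = ((2 + 3)*3)*(-15/(-7)) = (5*3)*(-15*(-⅐)) = 15*(15/7) = 225/7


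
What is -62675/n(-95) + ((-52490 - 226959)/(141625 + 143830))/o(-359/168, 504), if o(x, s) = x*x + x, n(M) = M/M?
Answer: -1226768469287701/19573363895 ≈ -62675.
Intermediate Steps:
n(M) = 1
o(x, s) = x + x**2 (o(x, s) = x**2 + x = x + x**2)
-62675/n(-95) + ((-52490 - 226959)/(141625 + 143830))/o(-359/168, 504) = -62675/1 + ((-52490 - 226959)/(141625 + 143830))/(((-359/168)*(1 - 359/168))) = -62675*1 + (-279449/285455)/(((-359*1/168)*(1 - 359*1/168))) = -62675 + (-279449*1/285455)/((-359*(1 - 359/168)/168)) = -62675 - 279449/(285455*((-359/168*(-191/168)))) = -62675 - 279449/(285455*68569/28224) = -62675 - 279449/285455*28224/68569 = -62675 - 7887168576/19573363895 = -1226768469287701/19573363895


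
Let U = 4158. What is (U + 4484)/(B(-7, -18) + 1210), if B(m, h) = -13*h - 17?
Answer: 8642/1427 ≈ 6.0561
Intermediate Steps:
B(m, h) = -17 - 13*h
(U + 4484)/(B(-7, -18) + 1210) = (4158 + 4484)/((-17 - 13*(-18)) + 1210) = 8642/((-17 + 234) + 1210) = 8642/(217 + 1210) = 8642/1427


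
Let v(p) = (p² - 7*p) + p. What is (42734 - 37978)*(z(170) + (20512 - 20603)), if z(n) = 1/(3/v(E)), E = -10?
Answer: -537428/3 ≈ -1.7914e+5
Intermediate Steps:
v(p) = p² - 6*p
z(n) = 160/3 (z(n) = 1/(3/((-10*(-6 - 10)))) = 1/(3/((-10*(-16)))) = 1/(3/160) = 160/3)
(42734 - 37978)*(z(170) + (20512 - 20603)) = (42734 - 37978)*(160/3 + (20512 - 20603)) = 4756*(160/3 - 91) = 4756*(-113/3) = -537428/3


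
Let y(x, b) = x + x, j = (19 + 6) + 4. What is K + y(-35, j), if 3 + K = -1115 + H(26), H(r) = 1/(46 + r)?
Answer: -85535/72 ≈ -1188.0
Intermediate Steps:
j = 29 (j = 25 + 4 = 29)
y(x, b) = 2*x
K = -80495/72 (K = -3 + (-1115 + 1/(46 + 26)) = -3 + (-1115 + 1/72) = -3 - 80279/72 = -80495/72 ≈ -1118.0)
K + y(-35, j) = -80495/72 + 2*(-35) = -80495/72 - 70 = -85535/72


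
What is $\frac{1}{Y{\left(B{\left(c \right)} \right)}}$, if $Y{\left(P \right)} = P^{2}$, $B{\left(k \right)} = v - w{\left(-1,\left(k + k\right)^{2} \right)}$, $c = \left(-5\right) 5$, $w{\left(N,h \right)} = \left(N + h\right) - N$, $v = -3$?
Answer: $\frac{1}{6265009} \approx 1.5962 \cdot 10^{-7}$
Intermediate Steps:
$w{\left(N,h \right)} = h$
$c = -25$
$B{\left(k \right)} = -3 - 4 k^{2}$ ($B{\left(k \right)} = -3 - \left(k + k\right)^{2} = -3 - \left(2 k\right)^{2} = -3 - 4 k^{2}$)
$\frac{1}{Y{\left(B{\left(c \right)} \right)}} = \frac{1}{\left(-3 - 4 \left(-25\right)^{2}\right)^{2}} = \frac{1}{\left(-3 - 2500\right)^{2}} = \frac{1}{\left(-2503\right)^{2}} = \frac{1}{6265009}$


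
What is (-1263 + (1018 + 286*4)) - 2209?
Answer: -1310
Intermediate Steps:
(-1263 + (1018 + 286*4)) - 2209 = (-1263 + (1018 + 1144)) - 2209 = (-1263 + 2162) - 2209 = 899 - 2209 = -1310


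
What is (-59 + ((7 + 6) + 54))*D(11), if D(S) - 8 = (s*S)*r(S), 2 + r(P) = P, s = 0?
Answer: 64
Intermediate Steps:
r(P) = -2 + P
D(S) = 8 (D(S) = 8 + (0*S)*(-2 + S) = 8 + 0*(-2 + S) = 8 + 0 = 8)
(-59 + ((7 + 6) + 54))*D(11) = (-59 + ((7 + 6) + 54))*8 = (-59 + (13 + 54))*8 = (-59 + 67)*8 = 8*8 = 64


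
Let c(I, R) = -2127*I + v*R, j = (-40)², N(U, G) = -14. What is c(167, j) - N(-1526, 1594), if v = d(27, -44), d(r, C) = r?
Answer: -311995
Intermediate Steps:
v = 27
j = 1600
c(I, R) = -2127*I + 27*R
c(167, j) - N(-1526, 1594) = (-2127*167 + 27*1600) - 1*(-14) = (-355209 + 43200) + 14 = -312009 + 14 = -311995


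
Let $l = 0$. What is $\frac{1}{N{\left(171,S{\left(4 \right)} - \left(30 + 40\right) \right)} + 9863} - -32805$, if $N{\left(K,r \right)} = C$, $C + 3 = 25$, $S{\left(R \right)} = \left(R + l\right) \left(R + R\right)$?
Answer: $\frac{324277426}{9885} \approx 32805.0$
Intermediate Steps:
$S{\left(R \right)} = 2 R^{2}$ ($S{\left(R \right)} = \left(R + 0\right) \left(R + R\right) = R 2 R = 2 R^{2}$)
$C = 22$ ($C = -3 + 25 = 22$)
$N{\left(K,r \right)} = 22$
$\frac{1}{N{\left(171,S{\left(4 \right)} - \left(30 + 40\right) \right)} + 9863} - -32805 = \frac{1}{22 + 9863} - -32805 = \frac{1}{9885} + 32805 = \frac{324277426}{9885}$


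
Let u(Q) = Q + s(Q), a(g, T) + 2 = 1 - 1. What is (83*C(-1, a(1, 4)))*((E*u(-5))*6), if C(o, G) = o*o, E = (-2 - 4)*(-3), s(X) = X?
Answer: -89640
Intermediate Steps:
a(g, T) = -2 (a(g, T) = -2 + (1 - 1) = -2 + 0 = -2)
u(Q) = 2*Q (u(Q) = Q + Q = 2*Q)
E = 18 (E = -6*(-3) = 18)
C(o, G) = o²
(83*C(-1, a(1, 4)))*((E*u(-5))*6) = (83*(-1)²)*((18*(2*(-5)))*6) = (83*1)*((18*(-10))*6) = 83*(-180*6) = 83*(-1080) = -89640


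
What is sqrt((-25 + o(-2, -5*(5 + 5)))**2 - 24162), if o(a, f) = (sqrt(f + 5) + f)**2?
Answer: sqrt(5430738 - 1458000*I*sqrt(5)) ≈ 2425.4 - 672.1*I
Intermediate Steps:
o(a, f) = (f + sqrt(5 + f))**2 (o(a, f) = (sqrt(5 + f) + f)**2 = (f + sqrt(5 + f))**2)
sqrt((-25 + o(-2, -5*(5 + 5)))**2 - 24162) = sqrt((-25 + (-5*(5 + 5) + sqrt(5 - 5*(5 + 5)))**2)**2 - 24162) = sqrt((-25 + (-5*10 + sqrt(5 - 5*10))**2)**2 - 24162) = sqrt((-25 + (-50 + sqrt(5 - 50))**2)**2 - 24162) = sqrt((-25 + (-50 + sqrt(-45))**2)**2 - 24162) = sqrt((-25 + (-50 + 3*I*sqrt(5))**2)**2 - 24162) = sqrt(-24162 + (-25 + (-50 + 3*I*sqrt(5))**2)**2)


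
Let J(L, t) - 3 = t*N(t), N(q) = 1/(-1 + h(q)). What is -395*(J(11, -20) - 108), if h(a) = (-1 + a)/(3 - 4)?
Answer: 41870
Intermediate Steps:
h(a) = 1 - a (h(a) = (-1 + a)/(-1) = (-1 + a)*(-1) = 1 - a)
N(q) = -1/q (N(q) = 1/(-1 + (1 - q)) = 1/(-q) = -1/q)
J(L, t) = 2 (J(L, t) = 3 + t*(-1/t) = 3 - 1 = 2)
-395*(J(11, -20) - 108) = -395*(2 - 108) = -395*(-106) = 41870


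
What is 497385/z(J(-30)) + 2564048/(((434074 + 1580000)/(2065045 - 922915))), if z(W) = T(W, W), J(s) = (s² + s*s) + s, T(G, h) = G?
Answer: 57604494910681/39610122 ≈ 1.4543e+6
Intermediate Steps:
J(s) = s + 2*s² (J(s) = (s² + s²) + s = 2*s² + s = s + 2*s²)
z(W) = W
497385/z(J(-30)) + 2564048/(((434074 + 1580000)/(2065045 - 922915))) = 497385/((-30*(1 + 2*(-30)))) + 2564048/(((434074 + 1580000)/(2065045 - 922915))) = 497385/((-30*(1 - 60))) + 2564048/((2014074/1142130)) = 497385/((-30*(-59))) + 2564048/((2014074*(1/1142130))) = 497385/1770 + 2564048/(335679/190355) = 497385*(1/1770) + 2564048*(190355/335679) = 33159/118 + 488079357040/335679 = 57604494910681/39610122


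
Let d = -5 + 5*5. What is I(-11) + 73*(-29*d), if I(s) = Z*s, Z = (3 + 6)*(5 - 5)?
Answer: -42340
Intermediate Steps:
d = 20 (d = -5 + 25 = 20)
Z = 0 (Z = 9*0 = 0)
I(s) = 0 (I(s) = 0*s = 0)
I(-11) + 73*(-29*d) = 0 + 73*(-29*20) = 0 + 73*(-580) = 0 - 42340 = -42340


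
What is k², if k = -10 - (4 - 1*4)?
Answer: 100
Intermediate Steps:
k = -10 (k = -10 - (4 - 4) = -10 - 1*0 = -10 + 0 = -10)
k² = (-10)² = 100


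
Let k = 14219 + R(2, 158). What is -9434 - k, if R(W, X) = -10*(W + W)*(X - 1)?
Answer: -17373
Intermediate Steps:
R(W, X) = -20*W*(-1 + X) (R(W, X) = -10*2*W*(-1 + X) = -20*W*(-1 + X))
k = 7939 (k = 14219 + 20*2*(1 - 1*158) = 14219 + 20*2*(1 - 158) = 14219 + 20*2*(-157) = 14219 - 6280 = 7939)
-9434 - k = -9434 - 1*7939 = -9434 - 7939 = -17373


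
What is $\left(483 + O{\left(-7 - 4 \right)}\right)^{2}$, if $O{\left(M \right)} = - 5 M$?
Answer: $289444$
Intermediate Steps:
$\left(483 + O{\left(-7 - 4 \right)}\right)^{2} = \left(483 - 5 \left(-7 - 4\right)\right)^{2} = \left(483 - -55\right)^{2} = \left(483 + 55\right)^{2} = 538^{2} = 289444$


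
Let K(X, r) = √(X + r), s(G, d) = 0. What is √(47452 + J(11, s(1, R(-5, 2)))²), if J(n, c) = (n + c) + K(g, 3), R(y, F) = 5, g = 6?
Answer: 4*√2978 ≈ 218.28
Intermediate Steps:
J(n, c) = 3 + c + n (J(n, c) = (n + c) + √(6 + 3) = (c + n) + √9 = (c + n) + 3 = 3 + c + n)
√(47452 + J(11, s(1, R(-5, 2)))²) = √(47452 + (3 + 0 + 11)²) = √(47452 + 14²) = √(47452 + 196) = √47648 = 4*√2978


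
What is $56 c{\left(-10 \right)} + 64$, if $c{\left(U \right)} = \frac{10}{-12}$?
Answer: $\frac{52}{3} \approx 17.333$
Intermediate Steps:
$c{\left(U \right)} = - \frac{5}{6}$ ($c{\left(U \right)} = 10 \left(- \frac{1}{12}\right) = - \frac{5}{6}$)
$56 c{\left(-10 \right)} + 64 = 56 \left(- \frac{5}{6}\right) + 64 = - \frac{140}{3} + 64 = \frac{52}{3}$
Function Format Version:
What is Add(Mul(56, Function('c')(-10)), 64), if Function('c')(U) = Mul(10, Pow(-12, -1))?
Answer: Rational(52, 3) ≈ 17.333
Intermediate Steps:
Function('c')(U) = Rational(-5, 6) (Function('c')(U) = Mul(10, Rational(-1, 12)) = Rational(-5, 6))
Add(Mul(56, Function('c')(-10)), 64) = Add(Mul(56, Rational(-5, 6)), 64) = Add(Rational(-140, 3), 64) = Rational(52, 3)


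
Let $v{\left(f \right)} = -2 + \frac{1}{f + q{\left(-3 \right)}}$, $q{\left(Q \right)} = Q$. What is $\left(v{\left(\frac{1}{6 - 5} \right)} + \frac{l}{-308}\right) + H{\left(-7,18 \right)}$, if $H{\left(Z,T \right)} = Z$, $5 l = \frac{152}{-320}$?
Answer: $- \frac{585181}{61600} \approx -9.4997$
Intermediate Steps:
$l = - \frac{19}{200}$ ($l = \frac{152 \frac{1}{-320}}{5} = \frac{152 \left(- \frac{1}{320}\right)}{5} = \frac{1}{5} \left(- \frac{19}{40}\right) = - \frac{19}{200} \approx -0.095$)
$v{\left(f \right)} = -2 + \frac{1}{-3 + f}$ ($v{\left(f \right)} = -2 + \frac{1}{f - 3} = -2 + \frac{1}{-3 + f}$)
$\left(v{\left(\frac{1}{6 - 5} \right)} + \frac{l}{-308}\right) + H{\left(-7,18 \right)} = \left(\frac{7 - \frac{2}{6 - 5}}{-3 + \frac{1}{6 - 5}} - \frac{19}{200 \left(-308\right)}\right) - 7 = \left(\frac{7 - \frac{2}{1}}{-3 + 1^{-1}} - - \frac{19}{61600}\right) - 7 = \left(\frac{7 - 2}{-3 + 1} + \frac{19}{61600}\right) - 7 = \left(\frac{7 - 2}{-2} + \frac{19}{61600}\right) - 7 = \left(\left(- \frac{1}{2}\right) 5 + \frac{19}{61600}\right) - 7 = \left(- \frac{5}{2} + \frac{19}{61600}\right) - 7 = - \frac{153981}{61600} - 7 = - \frac{585181}{61600}$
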